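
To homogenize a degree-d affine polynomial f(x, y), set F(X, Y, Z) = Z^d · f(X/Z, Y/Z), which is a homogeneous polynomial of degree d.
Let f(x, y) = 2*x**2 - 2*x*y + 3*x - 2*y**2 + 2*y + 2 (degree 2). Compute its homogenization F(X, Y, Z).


F(X, Y, Z) = 2*X**2 - 2*X*Y + 3*X*Z - 2*Y**2 + 2*Y*Z + 2*Z**2

deg(f) = 2.
Substitute x = X/Z, y = Y/Z into f, then multiply by Z^2.
  monomial 2·x^2·y^0 ↦ 2·X^2·Y^0·Z^0.
  monomial -2·x^1·y^1 ↦ -2·X^1·Y^1·Z^0.
  monomial 3·x^1·y^0 ↦ 3·X^1·Y^0·Z^1.
  monomial -2·x^0·y^2 ↦ -2·X^0·Y^2·Z^0.
  monomial 2·x^0·y^1 ↦ 2·X^0·Y^1·Z^1.
  monomial 2·x^0·y^0 ↦ 2·X^0·Y^0·Z^2.
Collecting: F(X, Y, Z) = 2*X**2 - 2*X*Y + 3*X*Z - 2*Y**2 + 2*Y*Z + 2*Z**2.


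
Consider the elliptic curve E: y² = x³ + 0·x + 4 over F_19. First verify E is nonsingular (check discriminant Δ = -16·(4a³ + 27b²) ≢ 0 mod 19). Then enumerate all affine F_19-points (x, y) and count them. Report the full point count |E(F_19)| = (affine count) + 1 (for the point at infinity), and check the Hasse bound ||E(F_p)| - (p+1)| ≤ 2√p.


Affine points = {(0, 2), (0, 17), (1, 9), (1, 10), (4, 7), (4, 12), (6, 7), (6, 12), (7, 9), (7, 10), (9, 7), (9, 12), (10, 4), (10, 15), (11, 9), (11, 10), (13, 4), (13, 15), (15, 4), (15, 15)}; affine count = 20; |E(F_19)| = 21.

Discriminant check: Δ ∝ 4a³ + 27b² = 4·0³ + 27·4² = 4·0 + 27·16 ≡ 14 (mod 19). Nonzero ⇒ E is nonsingular.
For each x ∈ F_19, compute rhs = x³ + 0·x + 4 mod 19, then count y ∈ F_19 with y² ≡ rhs.
  x = 0: rhs = 4, matching y values: 2, 17 (2 points).
  x = 1: rhs = 5, matching y values: 9, 10 (2 points).
  x = 2: rhs = 12, matching y values: none (0 points).
  x = 3: rhs = 12, matching y values: none (0 points).
  x = 4: rhs = 11, matching y values: 7, 12 (2 points).
  x = 5: rhs = 15, matching y values: none (0 points).
  x = 6: rhs = 11, matching y values: 7, 12 (2 points).
  x = 7: rhs = 5, matching y values: 9, 10 (2 points).
  x = 8: rhs = 3, matching y values: none (0 points).
  x = 9: rhs = 11, matching y values: 7, 12 (2 points).
  x = 10: rhs = 16, matching y values: 4, 15 (2 points).
  x = 11: rhs = 5, matching y values: 9, 10 (2 points).
  x = 12: rhs = 3, matching y values: none (0 points).
  x = 13: rhs = 16, matching y values: 4, 15 (2 points).
  x = 14: rhs = 12, matching y values: none (0 points).
  x = 15: rhs = 16, matching y values: 4, 15 (2 points).
  x = 16: rhs = 15, matching y values: none (0 points).
  x = 17: rhs = 15, matching y values: none (0 points).
  x = 18: rhs = 3, matching y values: none (0 points).
Total affine count: 20.
Full point count |E(F_19)| = 20 + 1 = 21.
Hasse bound: |21 − (19+1)| = |1| = 1 ≤ 2√19 ≈ 8.7178 ✓.


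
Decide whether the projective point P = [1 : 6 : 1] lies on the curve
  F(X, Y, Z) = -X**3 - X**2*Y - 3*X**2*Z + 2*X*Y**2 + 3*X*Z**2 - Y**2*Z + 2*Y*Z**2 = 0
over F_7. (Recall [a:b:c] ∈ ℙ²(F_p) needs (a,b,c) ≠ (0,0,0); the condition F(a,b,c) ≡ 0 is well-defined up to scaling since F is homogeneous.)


F(1,6,1) ≡ 6 (mod 7); P is NOT on the curve.

Evaluate F(1, 6, 1) term-by-term (mod 7).
  -X**3 ↦ -1·1·1·1 = -1
  -X**2*Y ↦ -1·1·6·1 = -6
  -3*X**2*Z ↦ -3·1·1·1 = -3
  2*X*Y**2 ↦ 2·1·36·1 = 72
  3*X*Z**2 ↦ 3·1·1·1 = 3
  -Y**2*Z ↦ -1·1·36·1 = -36
  2*Y*Z**2 ↦ 2·1·6·1 = 12
Sum: F(1, 6, 1) = (-1) + (-6) + (-3) + (72) + (3) + (-36) + (12) = 41.
Reducing mod 7: 41 ≡ 6 (mod 7).
Since F(a, b, c) ≡ 6 ≠ 0 (mod 7), P does NOT lie on the curve.


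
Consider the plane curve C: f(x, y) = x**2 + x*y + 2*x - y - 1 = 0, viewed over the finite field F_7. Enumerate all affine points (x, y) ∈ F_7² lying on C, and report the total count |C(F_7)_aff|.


Affine F_7-points: {(0, 6), (2, 0), (3, 0), (4, 4), (5, 2), (6, 6)}; count = 6.

For each of the 49 pairs (x, y) ∈ F_7², evaluate f(x, y) mod 7. Record the zeros.
  x = 0: [0↦6, 1↦5, 2↦4, 3↦3, 4↦2, 5↦1, 6↦0]  zeros at y ∈ {6}
  x = 1: [0↦2, 1↦2, 2↦2, 3↦2, 4↦2, 5↦2, 6↦2]  zeros at y ∈ ∅
  x = 2: [0↦0, 1↦1, 2↦2, 3↦3, 4↦4, 5↦5, 6↦6]  zeros at y ∈ {0}
  x = 3: [0↦0, 1↦2, 2↦4, 3↦6, 4↦1, 5↦3, 6↦5]  zeros at y ∈ {0}
  x = 4: [0↦2, 1↦5, 2↦1, 3↦4, 4↦0, 5↦3, 6↦6]  zeros at y ∈ {4}
  x = 5: [0↦6, 1↦3, 2↦0, 3↦4, 4↦1, 5↦5, 6↦2]  zeros at y ∈ {2}
  x = 6: [0↦5, 1↦3, 2↦1, 3↦6, 4↦4, 5↦2, 6↦0]  zeros at y ∈ {6}
Collecting zeros: affine points = {(0, 6), (2, 0), (3, 0), (4, 4), (5, 2), (6, 6)}.
Total count |C(F_7)_aff| = 6.


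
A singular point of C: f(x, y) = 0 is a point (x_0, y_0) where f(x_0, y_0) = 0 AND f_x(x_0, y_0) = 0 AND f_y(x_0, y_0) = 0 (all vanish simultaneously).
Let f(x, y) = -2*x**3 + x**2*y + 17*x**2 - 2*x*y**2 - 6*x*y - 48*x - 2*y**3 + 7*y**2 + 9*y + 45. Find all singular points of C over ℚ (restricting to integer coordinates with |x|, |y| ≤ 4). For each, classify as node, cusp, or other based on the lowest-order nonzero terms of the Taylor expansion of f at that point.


Singular points: {(3, 0)}; classification: node.

Compute partial derivatives:
  f_x = -6*x**2 + 2*x*y + 34*x - 2*y**2 - 6*y - 48.
  f_y = x**2 - 4*x*y - 6*x - 6*y**2 + 14*y + 9.
Scan x_0 ∈ {−4, ..., 4}. For each x_0, f_y(x_0, y) is a polynomial in y; find its integer roots y ∈ {−4, ..., 4}, then test f_x and f at those candidates.
  x = -4: f_y(-4, y) = -6*y**2 + 30*y + 49; no integer root y with |y| ≤ 4.
  x = -3: f_y(-3, y) = -6*y**2 + 26*y + 36; no integer root y with |y| ≤ 4.
  x = -2: f_y(-2, y) = -6*y**2 + 22*y + 25; no integer root y with |y| ≤ 4.
  x = -1: f_y(-1, y) = -6*y**2 + 18*y + 16; no integer root y with |y| ≤ 4.
  x = 0: f_y(0, y) = -6*y**2 + 14*y + 9; no integer root y with |y| ≤ 4.
  x = 1: f_y(1, y) = -6*y**2 + 10*y + 4; vanishes at y ∈ {2}. (1, 2): f_x = -36 ≠ 0.
  x = 2: f_y(2, y) = -6*y**2 + 6*y + 1; no integer root y with |y| ≤ 4.
  x = 3: f_y(3, y) = -6*y**2 + 2*y; vanishes at y ∈ {0}. (3, 0): f_x = 0, f = 0 — SINGULAR.
  x = 4: f_y(4, y) = -6*y**2 - 2*y + 1; no integer root y with |y| ≤ 4.
Only singular point on the grid: (3, 0).
Classify: substitute x = 3 + u, y = 0 + v and expand: f = -2*u**3 + u**2*v - u**2 - 2*u*v**2 - 2*v**3 + v**2.
No constant or linear terms (consistent with a singular point). Quadratic part: -u**2 + v**2. Cubic part: -2*u**3 + u**2*v - 2*u*v**2 - 2*v**3.
The quadratic part v**2 - u**2 = (v − u)(v + u) splits into two distinct linear factors, so there are two distinct tangent lines y − 0 = ±(x − 3) — this is a node (ordinary double point).
Classification: node.


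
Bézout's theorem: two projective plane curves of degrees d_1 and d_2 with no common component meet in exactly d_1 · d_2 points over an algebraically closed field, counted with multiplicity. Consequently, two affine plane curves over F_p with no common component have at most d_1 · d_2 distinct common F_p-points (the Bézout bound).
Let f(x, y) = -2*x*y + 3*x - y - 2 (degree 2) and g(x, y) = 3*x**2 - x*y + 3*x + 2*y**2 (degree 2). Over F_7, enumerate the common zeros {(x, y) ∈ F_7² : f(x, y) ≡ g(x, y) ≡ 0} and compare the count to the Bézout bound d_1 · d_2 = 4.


Common zeros: {(3, 1), (3, 4)}; count = 2; Bézout bound = 4.

deg(f) = 2, deg(g) = 2, so Bézout bound = 4.
Scan x ∈ F_7. For each x, list the y ∈ F_7 with f(x, y) ≡ 0 and those with g(x, y) ≡ 0 (mod 7); the common zeros in that column are the intersection.
  x = 0: f ≡ 0 at y ∈ {5}; g ≡ 0 at y ∈ {0}; common: ∅.
  x = 1: f ≡ 0 at y ∈ {5}; g ≡ 0 at y ∈ {1, 3}; common: ∅.
  x = 2: f ≡ 0 at y ∈ {5}; g ≡ 0 at y ∈ {4}; common: ∅.
  x = 3: f ≡ 0 at y ∈ {0, 1, 2, 3, 4, 5, 6}; g ≡ 0 at y ∈ {1, 4}; common: {1, 4}.
  x = 4: f ≡ 0 at y ∈ {5}; g ≡ 0 at y ∈ ∅; common: ∅.
  x = 5: f ≡ 0 at y ∈ {5}; g ≡ 0 at y ∈ ∅; common: ∅.
  x = 6: f ≡ 0 at y ∈ {5}; g ≡ 0 at y ∈ {0, 3}; common: ∅.
Collecting: common zeros = {(3, 1), (3, 4)}, so the count is 2.
Comparison with the Bézout bound: 2 ≤ 4 = deg(f)·deg(g), as expected for curves with no common component (the affine F_7-count falls short of the bound because intersections may lie at infinity, over extension fields, or carry multiplicity).


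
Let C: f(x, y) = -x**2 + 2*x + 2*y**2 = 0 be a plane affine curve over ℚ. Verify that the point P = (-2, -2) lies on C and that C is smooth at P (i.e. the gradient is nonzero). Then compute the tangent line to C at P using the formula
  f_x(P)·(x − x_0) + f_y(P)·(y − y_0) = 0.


Tangent line at P: 6*x - 8*y - 4 = 0.

Step 1: f(-2, -2) = 0, so P lies on C.
Step 2: partial derivatives
  f_x(x, y) = 2 - 2*x, f_y(x, y) = 4*y.
  f_x(P) = 6, f_y(P) = -8 (gradient nonzero, so P is smooth).
Step 3: tangent line at P: 6·(x − -2) + -8·(y − -2) = 0.
Expanding: 6*x - 8*y - 4 = 0.


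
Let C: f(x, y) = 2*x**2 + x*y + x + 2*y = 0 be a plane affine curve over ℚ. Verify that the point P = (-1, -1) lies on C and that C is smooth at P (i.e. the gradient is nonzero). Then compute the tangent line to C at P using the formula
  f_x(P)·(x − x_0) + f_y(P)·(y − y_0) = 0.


Tangent line at P: -4*x + y - 3 = 0.

Step 1: f(-1, -1) = 0, so P lies on C.
Step 2: partial derivatives
  f_x(x, y) = 4*x + y + 1, f_y(x, y) = x + 2.
  f_x(P) = -4, f_y(P) = 1 (gradient nonzero, so P is smooth).
Step 3: tangent line at P: -4·(x − -1) + 1·(y − -1) = 0.
Expanding: -4*x + y - 3 = 0.


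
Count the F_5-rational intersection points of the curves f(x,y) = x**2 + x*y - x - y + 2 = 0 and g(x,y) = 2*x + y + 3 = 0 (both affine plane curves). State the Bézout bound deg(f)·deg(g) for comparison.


Common zeros: {(0, 2), (3, 1)}; count = 2; Bézout bound = 2.

deg(f) = 2, deg(g) = 1, so Bézout bound = 2.
Scan x ∈ F_5. For each x, list the y ∈ F_5 with f(x, y) ≡ 0 and those with g(x, y) ≡ 0 (mod 5); the common zeros in that column are the intersection.
  x = 0: f ≡ 0 at y ∈ {2}; g ≡ 0 at y ∈ {2}; common: {2}.
  x = 1: f ≡ 0 at y ∈ ∅; g ≡ 0 at y ∈ {0}; common: ∅.
  x = 2: f ≡ 0 at y ∈ {1}; g ≡ 0 at y ∈ {3}; common: ∅.
  x = 3: f ≡ 0 at y ∈ {1}; g ≡ 0 at y ∈ {1}; common: {1}.
  x = 4: f ≡ 0 at y ∈ {2}; g ≡ 0 at y ∈ {4}; common: ∅.
Collecting: common zeros = {(0, 2), (3, 1)}, so the count is 2.
Comparison with the Bézout bound: 2 ≤ 2 = deg(f)·deg(g), as expected for curves with no common component (the bound is attained).


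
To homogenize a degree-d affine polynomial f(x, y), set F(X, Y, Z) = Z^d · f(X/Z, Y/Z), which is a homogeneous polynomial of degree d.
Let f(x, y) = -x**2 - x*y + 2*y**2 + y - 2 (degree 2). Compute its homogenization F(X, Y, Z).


F(X, Y, Z) = -X**2 - X*Y + 2*Y**2 + Y*Z - 2*Z**2

deg(f) = 2.
Substitute x = X/Z, y = Y/Z into f, then multiply by Z^2.
  monomial -1·x^2·y^0 ↦ -1·X^2·Y^0·Z^0.
  monomial -1·x^1·y^1 ↦ -1·X^1·Y^1·Z^0.
  monomial 2·x^0·y^2 ↦ 2·X^0·Y^2·Z^0.
  monomial 1·x^0·y^1 ↦ 1·X^0·Y^1·Z^1.
  monomial -2·x^0·y^0 ↦ -2·X^0·Y^0·Z^2.
Collecting: F(X, Y, Z) = -X**2 - X*Y + 2*Y**2 + Y*Z - 2*Z**2.


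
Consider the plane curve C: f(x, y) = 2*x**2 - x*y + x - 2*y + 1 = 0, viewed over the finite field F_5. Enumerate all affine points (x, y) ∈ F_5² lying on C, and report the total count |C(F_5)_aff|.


Affine F_5-points: {(0, 3), (1, 3), (2, 4), (4, 2)}; count = 4.

For each of the 25 pairs (x, y) ∈ F_5², evaluate f(x, y) mod 5. Record the zeros.
  x = 0: [0↦1, 1↦4, 2↦2, 3↦0, 4↦3]  zeros at y ∈ {3}
  x = 1: [0↦4, 1↦1, 2↦3, 3↦0, 4↦2]  zeros at y ∈ {3}
  x = 2: [0↦1, 1↦2, 2↦3, 3↦4, 4↦0]  zeros at y ∈ {4}
  x = 3: [0↦2, 1↦2, 2↦2, 3↦2, 4↦2]  zeros at y ∈ ∅
  x = 4: [0↦2, 1↦1, 2↦0, 3↦4, 4↦3]  zeros at y ∈ {2}
Collecting zeros: affine points = {(0, 3), (1, 3), (2, 4), (4, 2)}.
Total count |C(F_5)_aff| = 4.


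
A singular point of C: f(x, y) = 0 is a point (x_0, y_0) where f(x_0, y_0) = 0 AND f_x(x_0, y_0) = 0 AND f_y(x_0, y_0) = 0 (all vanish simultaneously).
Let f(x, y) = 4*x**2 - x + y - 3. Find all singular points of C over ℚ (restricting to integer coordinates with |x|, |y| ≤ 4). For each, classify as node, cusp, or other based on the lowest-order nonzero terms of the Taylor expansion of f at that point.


No singular points in the scanned grid; C is smooth there.

Compute partial derivatives:
  f_x = 8*x - 1.
  f_y = 1.
f_y = 1 is a nonzero constant, so f_y never vanishes: no point (x, y) can satisfy f = f_x = f_y = 0. In particular no (x, y) ∈ {−4, ..., 4}² is singular; the curve is smooth.


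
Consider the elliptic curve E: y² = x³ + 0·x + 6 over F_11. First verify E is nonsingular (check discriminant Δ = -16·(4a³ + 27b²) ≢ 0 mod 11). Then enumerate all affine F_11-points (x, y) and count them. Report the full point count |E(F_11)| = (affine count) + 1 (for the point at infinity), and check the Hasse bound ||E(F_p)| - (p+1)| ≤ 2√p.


Affine points = {(2, 5), (2, 6), (3, 0), (4, 2), (4, 9), (8, 1), (8, 10), (9, 3), (9, 8), (10, 4), (10, 7)}; affine count = 11; |E(F_11)| = 12.

Discriminant check: Δ ∝ 4a³ + 27b² = 4·0³ + 27·6² = 4·0 + 27·36 ≡ 4 (mod 11). Nonzero ⇒ E is nonsingular.
For each x ∈ F_11, compute rhs = x³ + 0·x + 6 mod 11, then count y ∈ F_11 with y² ≡ rhs.
  x = 0: rhs = 6, matching y values: none (0 points).
  x = 1: rhs = 7, matching y values: none (0 points).
  x = 2: rhs = 3, matching y values: 5, 6 (2 points).
  x = 3: rhs = 0, matching y values: 0 (1 points).
  x = 4: rhs = 4, matching y values: 2, 9 (2 points).
  x = 5: rhs = 10, matching y values: none (0 points).
  x = 6: rhs = 2, matching y values: none (0 points).
  x = 7: rhs = 8, matching y values: none (0 points).
  x = 8: rhs = 1, matching y values: 1, 10 (2 points).
  x = 9: rhs = 9, matching y values: 3, 8 (2 points).
  x = 10: rhs = 5, matching y values: 4, 7 (2 points).
Total affine count: 11.
Full point count |E(F_11)| = 11 + 1 = 12.
Hasse bound: |12 − (11+1)| = |0| = 0 ≤ 2√11 ≈ 6.6332 ✓.


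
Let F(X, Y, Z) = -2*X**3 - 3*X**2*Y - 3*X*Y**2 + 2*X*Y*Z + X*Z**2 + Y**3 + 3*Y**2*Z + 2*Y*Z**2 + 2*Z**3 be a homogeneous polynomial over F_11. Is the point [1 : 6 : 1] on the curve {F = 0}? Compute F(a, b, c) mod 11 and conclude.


F(1,6,1) ≡ 3 (mod 11); P is NOT on the curve.

Evaluate F(1, 6, 1) term-by-term (mod 11).
  -2*X**3 ↦ -2·1·1·1 = -2
  -3*X**2*Y ↦ -3·1·6·1 = -18
  -3*X*Y**2 ↦ -3·1·36·1 = -108
  2*X*Y*Z ↦ 2·1·6·1 = 12
  X*Z**2 ↦ 1·1·1·1 = 1
  Y**3 ↦ 1·1·216·1 = 216
  3*Y**2*Z ↦ 3·1·36·1 = 108
  2*Y*Z**2 ↦ 2·1·6·1 = 12
  2*Z**3 ↦ 2·1·1·1 = 2
Sum: F(1, 6, 1) = (-2) + (-18) + (-108) + (12) + (1) + (216) + (108) + (12) + (2) = 223.
Reducing mod 11: 223 ≡ 3 (mod 11).
Since F(a, b, c) ≡ 3 ≠ 0 (mod 11), P does NOT lie on the curve.


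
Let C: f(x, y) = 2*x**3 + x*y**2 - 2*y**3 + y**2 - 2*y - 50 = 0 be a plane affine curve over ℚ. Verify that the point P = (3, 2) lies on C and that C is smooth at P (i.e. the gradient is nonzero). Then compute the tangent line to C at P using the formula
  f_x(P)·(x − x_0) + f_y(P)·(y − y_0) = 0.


Tangent line at P: 58*x - 10*y - 154 = 0.

Step 1: f(3, 2) = 0, so P lies on C.
Step 2: partial derivatives
  f_x(x, y) = 6*x**2 + y**2, f_y(x, y) = 2*x*y - 6*y**2 + 2*y - 2.
  f_x(P) = 58, f_y(P) = -10 (gradient nonzero, so P is smooth).
Step 3: tangent line at P: 58·(x − 3) + -10·(y − 2) = 0.
Expanding: 58*x - 10*y - 154 = 0.


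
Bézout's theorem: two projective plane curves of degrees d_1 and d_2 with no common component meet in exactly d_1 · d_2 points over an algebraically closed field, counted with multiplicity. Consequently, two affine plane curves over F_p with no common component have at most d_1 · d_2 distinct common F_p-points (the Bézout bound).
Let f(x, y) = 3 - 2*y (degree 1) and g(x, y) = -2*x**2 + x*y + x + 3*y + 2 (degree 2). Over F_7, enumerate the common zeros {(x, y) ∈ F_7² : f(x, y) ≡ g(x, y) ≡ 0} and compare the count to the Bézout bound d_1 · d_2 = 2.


Common zeros: {(1, 5), (2, 5)}; count = 2; Bézout bound = 2.

deg(f) = 1, deg(g) = 2, so Bézout bound = 2.
Scan x ∈ F_7. For each x, list the y ∈ F_7 with f(x, y) ≡ 0 and those with g(x, y) ≡ 0 (mod 7); the common zeros in that column are the intersection.
  x = 0: f ≡ 0 at y ∈ {5}; g ≡ 0 at y ∈ {4}; common: ∅.
  x = 1: f ≡ 0 at y ∈ {5}; g ≡ 0 at y ∈ {5}; common: {5}.
  x = 2: f ≡ 0 at y ∈ {5}; g ≡ 0 at y ∈ {5}; common: {5}.
  x = 3: f ≡ 0 at y ∈ {5}; g ≡ 0 at y ∈ {1}; common: ∅.
  x = 4: f ≡ 0 at y ∈ {5}; g ≡ 0 at y ∈ ∅; common: ∅.
  x = 5: f ≡ 0 at y ∈ {5}; g ≡ 0 at y ∈ {1}; common: ∅.
  x = 6: f ≡ 0 at y ∈ {5}; g ≡ 0 at y ∈ {4}; common: ∅.
Collecting: common zeros = {(1, 5), (2, 5)}, so the count is 2.
Comparison with the Bézout bound: 2 ≤ 2 = deg(f)·deg(g), as expected for curves with no common component (the bound is attained).


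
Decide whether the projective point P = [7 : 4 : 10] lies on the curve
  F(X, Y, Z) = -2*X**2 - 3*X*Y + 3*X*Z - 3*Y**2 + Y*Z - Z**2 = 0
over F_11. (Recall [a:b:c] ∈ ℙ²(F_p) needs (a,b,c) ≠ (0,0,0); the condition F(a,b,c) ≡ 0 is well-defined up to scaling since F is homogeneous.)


F(7,4,10) ≡ 8 (mod 11); P is NOT on the curve.

Evaluate F(7, 4, 10) term-by-term (mod 11).
  -2*X**2 ↦ -2·49·1·1 = -98
  -3*X*Y ↦ -3·7·4·1 = -84
  3*X*Z ↦ 3·7·1·10 = 210
  -3*Y**2 ↦ -3·1·16·1 = -48
  Y*Z ↦ 1·1·4·10 = 40
  -Z**2 ↦ -1·1·1·100 = -100
Sum: F(7, 4, 10) = (-98) + (-84) + (210) + (-48) + (40) + (-100) = -80.
Reducing mod 11: -80 ≡ 8 (mod 11).
Since F(a, b, c) ≡ 8 ≠ 0 (mod 11), P does NOT lie on the curve.


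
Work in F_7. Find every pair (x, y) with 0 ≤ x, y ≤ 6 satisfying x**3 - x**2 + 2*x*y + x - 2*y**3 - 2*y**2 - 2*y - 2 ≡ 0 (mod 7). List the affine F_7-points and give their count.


Affine F_7-points: {(0, 6), (1, 4), (1, 5)}; count = 3.

For each of the 49 pairs (x, y) ∈ F_7², evaluate f(x, y) mod 7. Record the zeros.
  x = 0: [0↦5, 1↦6, 2↦5, 3↦4, 4↦5, 5↦3, 6↦0]  zeros at y ∈ {6}
  x = 1: [0↦6, 1↦2, 2↦3, 3↦4, 4↦0, 5↦0, 6↦6]  zeros at y ∈ {4, 5}
  x = 2: [0↦4, 1↦2, 2↦5, 3↦1, 4↦6, 5↦1, 6↦2]  zeros at y ∈ ∅
  x = 3: [0↦5, 1↦5, 2↦3, 3↦1, 4↦1, 5↦5, 6↦1]  zeros at y ∈ ∅
  x = 4: [0↦1, 1↦3, 2↦3, 3↦3, 4↦5, 5↦4, 6↦2]  zeros at y ∈ ∅
  x = 5: [0↦5, 1↦2, 2↦4, 3↦6, 4↦3, 5↦4, 6↦4]  zeros at y ∈ ∅
  x = 6: [0↦2, 1↦1, 2↦5, 3↦2, 4↦1, 5↦4, 6↦6]  zeros at y ∈ ∅
Collecting zeros: affine points = {(0, 6), (1, 4), (1, 5)}.
Total count |C(F_7)_aff| = 3.


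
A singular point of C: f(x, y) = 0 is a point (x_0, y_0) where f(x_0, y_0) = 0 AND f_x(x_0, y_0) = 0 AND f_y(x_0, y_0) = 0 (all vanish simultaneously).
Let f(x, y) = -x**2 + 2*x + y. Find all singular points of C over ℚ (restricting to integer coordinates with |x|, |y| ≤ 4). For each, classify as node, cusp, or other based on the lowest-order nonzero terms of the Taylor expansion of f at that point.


No singular points in the scanned grid; C is smooth there.

Compute partial derivatives:
  f_x = 2 - 2*x.
  f_y = 1.
f_y = 1 is a nonzero constant, so f_y never vanishes: no point (x, y) can satisfy f = f_x = f_y = 0. In particular no (x, y) ∈ {−4, ..., 4}² is singular; the curve is smooth.


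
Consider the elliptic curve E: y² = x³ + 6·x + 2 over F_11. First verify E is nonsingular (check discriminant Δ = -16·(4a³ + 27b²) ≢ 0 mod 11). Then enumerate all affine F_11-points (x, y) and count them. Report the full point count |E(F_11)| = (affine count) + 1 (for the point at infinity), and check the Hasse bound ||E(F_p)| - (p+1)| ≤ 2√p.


Affine points = {(1, 3), (1, 8), (2, 0), (3, 5), (3, 6), (5, 5), (5, 6), (6, 1), (6, 10), (8, 1), (8, 10), (9, 2), (9, 9)}; affine count = 13; |E(F_11)| = 14.

Discriminant check: Δ ∝ 4a³ + 27b² = 4·6³ + 27·2² = 4·216 + 27·4 ≡ 4 (mod 11). Nonzero ⇒ E is nonsingular.
For each x ∈ F_11, compute rhs = x³ + 6·x + 2 mod 11, then count y ∈ F_11 with y² ≡ rhs.
  x = 0: rhs = 2, matching y values: none (0 points).
  x = 1: rhs = 9, matching y values: 3, 8 (2 points).
  x = 2: rhs = 0, matching y values: 0 (1 points).
  x = 3: rhs = 3, matching y values: 5, 6 (2 points).
  x = 4: rhs = 2, matching y values: none (0 points).
  x = 5: rhs = 3, matching y values: 5, 6 (2 points).
  x = 6: rhs = 1, matching y values: 1, 10 (2 points).
  x = 7: rhs = 2, matching y values: none (0 points).
  x = 8: rhs = 1, matching y values: 1, 10 (2 points).
  x = 9: rhs = 4, matching y values: 2, 9 (2 points).
  x = 10: rhs = 6, matching y values: none (0 points).
Total affine count: 13.
Full point count |E(F_11)| = 13 + 1 = 14.
Hasse bound: |14 − (11+1)| = |2| = 2 ≤ 2√11 ≈ 6.6332 ✓.


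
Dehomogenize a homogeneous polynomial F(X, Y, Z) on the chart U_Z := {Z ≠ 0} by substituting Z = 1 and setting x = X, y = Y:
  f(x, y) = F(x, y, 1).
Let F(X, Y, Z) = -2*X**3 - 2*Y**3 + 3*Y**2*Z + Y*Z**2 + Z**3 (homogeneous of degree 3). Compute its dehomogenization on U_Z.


f(x, y) = -2*x**3 - 2*y**3 + 3*y**2 + y + 1

On U_Z we set Z = 1. Each monomial c·X^i·Y^j·Z^k in F becomes c·x^i·y^j·1^k = c·x^i·y^j.
Substituting Z = 1: F(X, Y, 1) = -2*x**3 - 2*y**3 + 3*y**2 + y + 1.
Note: deg(f) ≤ deg(F) = 3; strict inequality happens when F is divisible by Z (lost terms).


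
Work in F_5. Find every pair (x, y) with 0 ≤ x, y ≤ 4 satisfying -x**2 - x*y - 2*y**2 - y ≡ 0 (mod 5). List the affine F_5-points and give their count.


Affine F_5-points: {(0, 0), (0, 2), (1, 1), (1, 3), (3, 1), (3, 2)}; count = 6.

For each of the 25 pairs (x, y) ∈ F_5², evaluate f(x, y) mod 5. Record the zeros.
  x = 0: [0↦0, 1↦2, 2↦0, 3↦4, 4↦4]  zeros at y ∈ {0, 2}
  x = 1: [0↦4, 1↦0, 2↦2, 3↦0, 4↦4]  zeros at y ∈ {1, 3}
  x = 2: [0↦1, 1↦1, 2↦2, 3↦4, 4↦2]  zeros at y ∈ ∅
  x = 3: [0↦1, 1↦0, 2↦0, 3↦1, 4↦3]  zeros at y ∈ {1, 2}
  x = 4: [0↦4, 1↦2, 2↦1, 3↦1, 4↦2]  zeros at y ∈ ∅
Collecting zeros: affine points = {(0, 0), (0, 2), (1, 1), (1, 3), (3, 1), (3, 2)}.
Total count |C(F_5)_aff| = 6.


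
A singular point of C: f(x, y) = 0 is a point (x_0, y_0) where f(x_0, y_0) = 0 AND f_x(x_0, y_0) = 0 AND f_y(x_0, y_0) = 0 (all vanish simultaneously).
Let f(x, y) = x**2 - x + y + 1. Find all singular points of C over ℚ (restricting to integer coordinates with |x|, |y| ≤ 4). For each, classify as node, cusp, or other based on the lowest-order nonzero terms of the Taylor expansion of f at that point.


No singular points in the scanned grid; C is smooth there.

Compute partial derivatives:
  f_x = 2*x - 1.
  f_y = 1.
f_y = 1 is a nonzero constant, so f_y never vanishes: no point (x, y) can satisfy f = f_x = f_y = 0. In particular no (x, y) ∈ {−4, ..., 4}² is singular; the curve is smooth.


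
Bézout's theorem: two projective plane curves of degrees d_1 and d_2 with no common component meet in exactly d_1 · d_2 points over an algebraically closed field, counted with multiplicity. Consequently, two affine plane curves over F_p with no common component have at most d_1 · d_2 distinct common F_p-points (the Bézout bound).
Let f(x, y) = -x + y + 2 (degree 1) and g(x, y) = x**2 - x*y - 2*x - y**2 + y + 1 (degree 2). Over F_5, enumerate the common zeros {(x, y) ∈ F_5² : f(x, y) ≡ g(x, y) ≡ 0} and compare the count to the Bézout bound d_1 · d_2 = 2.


Common zeros: {(0, 3)}; count = 1; Bézout bound = 2.

deg(f) = 1, deg(g) = 2, so Bézout bound = 2.
Scan x ∈ F_5. For each x, list the y ∈ F_5 with f(x, y) ≡ 0 and those with g(x, y) ≡ 0 (mod 5); the common zeros in that column are the intersection.
  x = 0: f ≡ 0 at y ∈ {3}; g ≡ 0 at y ∈ {3}; common: {3}.
  x = 1: f ≡ 0 at y ∈ {4}; g ≡ 0 at y ∈ {0}; common: ∅.
  x = 2: f ≡ 0 at y ∈ {0}; g ≡ 0 at y ∈ {2}; common: ∅.
  x = 3: f ≡ 0 at y ∈ {1}; g ≡ 0 at y ∈ {4}; common: ∅.
  x = 4: f ≡ 0 at y ∈ {2}; g ≡ 0 at y ∈ {1}; common: ∅.
Collecting: common zeros = {(0, 3)}, so the count is 1.
Comparison with the Bézout bound: 1 ≤ 2 = deg(f)·deg(g), as expected for curves with no common component (the affine F_5-count falls short of the bound because intersections may lie at infinity, over extension fields, or carry multiplicity).


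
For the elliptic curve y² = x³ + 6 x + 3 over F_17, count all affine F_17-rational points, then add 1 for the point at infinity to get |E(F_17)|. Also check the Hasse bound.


Affine points = {(6, 0), (8, 6), (8, 11), (9, 2), (9, 15), (10, 3), (10, 14), (12, 1), (12, 16), (13, 0), (14, 3), (14, 14), (15, 0), (16, 8), (16, 9)}; affine count = 15; |E(F_17)| = 16.

Discriminant check: Δ ∝ 4a³ + 27b² = 4·6³ + 27·3² = 4·216 + 27·9 ≡ 2 (mod 17). Nonzero ⇒ E is nonsingular.
For each x ∈ F_17, compute rhs = x³ + 6·x + 3 mod 17, then count y ∈ F_17 with y² ≡ rhs.
  x = 0: rhs = 3, matching y values: none (0 points).
  x = 1: rhs = 10, matching y values: none (0 points).
  x = 2: rhs = 6, matching y values: none (0 points).
  x = 3: rhs = 14, matching y values: none (0 points).
  x = 4: rhs = 6, matching y values: none (0 points).
  x = 5: rhs = 5, matching y values: none (0 points).
  x = 6: rhs = 0, matching y values: 0 (1 points).
  x = 7: rhs = 14, matching y values: none (0 points).
  x = 8: rhs = 2, matching y values: 6, 11 (2 points).
  x = 9: rhs = 4, matching y values: 2, 15 (2 points).
  x = 10: rhs = 9, matching y values: 3, 14 (2 points).
  x = 11: rhs = 6, matching y values: none (0 points).
  x = 12: rhs = 1, matching y values: 1, 16 (2 points).
  x = 13: rhs = 0, matching y values: 0 (1 points).
  x = 14: rhs = 9, matching y values: 3, 14 (2 points).
  x = 15: rhs = 0, matching y values: 0 (1 points).
  x = 16: rhs = 13, matching y values: 8, 9 (2 points).
Total affine count: 15.
Full point count |E(F_17)| = 15 + 1 = 16.
Hasse bound: |16 − (17+1)| = |-2| = 2 ≤ 2√17 ≈ 8.2462 ✓.


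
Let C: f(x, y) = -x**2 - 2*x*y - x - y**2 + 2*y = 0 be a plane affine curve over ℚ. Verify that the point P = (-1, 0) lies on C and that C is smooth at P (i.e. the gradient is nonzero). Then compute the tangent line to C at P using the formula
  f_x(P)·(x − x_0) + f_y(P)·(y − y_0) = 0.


Tangent line at P: x + 4*y + 1 = 0.

Step 1: f(-1, 0) = 0, so P lies on C.
Step 2: partial derivatives
  f_x(x, y) = -2*x - 2*y - 1, f_y(x, y) = -2*x - 2*y + 2.
  f_x(P) = 1, f_y(P) = 4 (gradient nonzero, so P is smooth).
Step 3: tangent line at P: 1·(x − -1) + 4·(y − 0) = 0.
Expanding: x + 4*y + 1 = 0.


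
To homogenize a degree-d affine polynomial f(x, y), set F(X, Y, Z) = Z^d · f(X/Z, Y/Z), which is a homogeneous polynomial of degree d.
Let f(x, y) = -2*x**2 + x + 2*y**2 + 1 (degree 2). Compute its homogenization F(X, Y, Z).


F(X, Y, Z) = -2*X**2 + X*Z + 2*Y**2 + Z**2

deg(f) = 2.
Substitute x = X/Z, y = Y/Z into f, then multiply by Z^2.
  monomial -2·x^2·y^0 ↦ -2·X^2·Y^0·Z^0.
  monomial 1·x^1·y^0 ↦ 1·X^1·Y^0·Z^1.
  monomial 2·x^0·y^2 ↦ 2·X^0·Y^2·Z^0.
  monomial 1·x^0·y^0 ↦ 1·X^0·Y^0·Z^2.
Collecting: F(X, Y, Z) = -2*X**2 + X*Z + 2*Y**2 + Z**2.


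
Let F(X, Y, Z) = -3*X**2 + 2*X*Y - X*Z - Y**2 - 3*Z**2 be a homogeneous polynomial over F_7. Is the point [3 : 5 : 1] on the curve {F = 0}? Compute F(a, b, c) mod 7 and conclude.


F(3,5,1) ≡ 0 (mod 7); P is on the curve.

Evaluate F(3, 5, 1) term-by-term (mod 7).
  -3*X**2 ↦ -3·9·1·1 = -27
  2*X*Y ↦ 2·3·5·1 = 30
  -X*Z ↦ -1·3·1·1 = -3
  -Y**2 ↦ -1·1·25·1 = -25
  -3*Z**2 ↦ -3·1·1·1 = -3
Sum: F(3, 5, 1) = (-27) + (30) + (-3) + (-25) + (-3) = -28.
Reducing mod 7: -28 ≡ 0 (mod 7).
Since F(a, b, c) ≡ 0 (mod 7), P lies on the curve.


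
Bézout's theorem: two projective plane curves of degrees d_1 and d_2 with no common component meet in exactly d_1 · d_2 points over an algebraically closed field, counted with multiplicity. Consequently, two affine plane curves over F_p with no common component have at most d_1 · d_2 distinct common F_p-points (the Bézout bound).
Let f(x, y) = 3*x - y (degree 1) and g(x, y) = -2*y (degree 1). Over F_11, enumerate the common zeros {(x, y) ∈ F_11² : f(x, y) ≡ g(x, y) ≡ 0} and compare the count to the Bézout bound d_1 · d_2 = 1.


Common zeros: {(0, 0)}; count = 1; Bézout bound = 1.

deg(f) = 1, deg(g) = 1, so Bézout bound = 1.
Scan x ∈ F_11. For each x, list the y ∈ F_11 with f(x, y) ≡ 0 and those with g(x, y) ≡ 0 (mod 11); the common zeros in that column are the intersection.
  x = 0: f ≡ 0 at y ∈ {0}; g ≡ 0 at y ∈ {0}; common: {0}.
  x = 1: f ≡ 0 at y ∈ {3}; g ≡ 0 at y ∈ {0}; common: ∅.
  x = 2: f ≡ 0 at y ∈ {6}; g ≡ 0 at y ∈ {0}; common: ∅.
  x = 3: f ≡ 0 at y ∈ {9}; g ≡ 0 at y ∈ {0}; common: ∅.
  x = 4: f ≡ 0 at y ∈ {1}; g ≡ 0 at y ∈ {0}; common: ∅.
  x = 5: f ≡ 0 at y ∈ {4}; g ≡ 0 at y ∈ {0}; common: ∅.
  x = 6: f ≡ 0 at y ∈ {7}; g ≡ 0 at y ∈ {0}; common: ∅.
  x = 7: f ≡ 0 at y ∈ {10}; g ≡ 0 at y ∈ {0}; common: ∅.
  x = 8: f ≡ 0 at y ∈ {2}; g ≡ 0 at y ∈ {0}; common: ∅.
  x = 9: f ≡ 0 at y ∈ {5}; g ≡ 0 at y ∈ {0}; common: ∅.
  x = 10: f ≡ 0 at y ∈ {8}; g ≡ 0 at y ∈ {0}; common: ∅.
Collecting: common zeros = {(0, 0)}, so the count is 1.
Comparison with the Bézout bound: 1 ≤ 1 = deg(f)·deg(g), as expected for curves with no common component (the bound is attained).


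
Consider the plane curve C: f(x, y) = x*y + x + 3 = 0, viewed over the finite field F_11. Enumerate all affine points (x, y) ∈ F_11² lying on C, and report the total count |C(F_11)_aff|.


Affine F_11-points: {(1, 7), (2, 3), (3, 9), (4, 1), (5, 5), (6, 4), (7, 8), (8, 0), (9, 6), (10, 2)}; count = 10.

For each of the 121 pairs (x, y) ∈ F_11², evaluate f(x, y) mod 11. Record the zeros.
  x = 0: [0↦3, 1↦3, 2↦3, 3↦3, 4↦3, 5↦3, 6↦3, 7↦3, 8↦3, 9↦3, 10↦3]  zeros at y ∈ ∅
  x = 1: [0↦4, 1↦5, 2↦6, 3↦7, 4↦8, 5↦9, 6↦10, 7↦0, 8↦1, 9↦2, 10↦3]  zeros at y ∈ {7}
  x = 2: [0↦5, 1↦7, 2↦9, 3↦0, 4↦2, 5↦4, 6↦6, 7↦8, 8↦10, 9↦1, 10↦3]  zeros at y ∈ {3}
  x = 3: [0↦6, 1↦9, 2↦1, 3↦4, 4↦7, 5↦10, 6↦2, 7↦5, 8↦8, 9↦0, 10↦3]  zeros at y ∈ {9}
  x = 4: [0↦7, 1↦0, 2↦4, 3↦8, 4↦1, 5↦5, 6↦9, 7↦2, 8↦6, 9↦10, 10↦3]  zeros at y ∈ {1}
  x = 5: [0↦8, 1↦2, 2↦7, 3↦1, 4↦6, 5↦0, 6↦5, 7↦10, 8↦4, 9↦9, 10↦3]  zeros at y ∈ {5}
  x = 6: [0↦9, 1↦4, 2↦10, 3↦5, 4↦0, 5↦6, 6↦1, 7↦7, 8↦2, 9↦8, 10↦3]  zeros at y ∈ {4}
  x = 7: [0↦10, 1↦6, 2↦2, 3↦9, 4↦5, 5↦1, 6↦8, 7↦4, 8↦0, 9↦7, 10↦3]  zeros at y ∈ {8}
  x = 8: [0↦0, 1↦8, 2↦5, 3↦2, 4↦10, 5↦7, 6↦4, 7↦1, 8↦9, 9↦6, 10↦3]  zeros at y ∈ {0}
  x = 9: [0↦1, 1↦10, 2↦8, 3↦6, 4↦4, 5↦2, 6↦0, 7↦9, 8↦7, 9↦5, 10↦3]  zeros at y ∈ {6}
  x = 10: [0↦2, 1↦1, 2↦0, 3↦10, 4↦9, 5↦8, 6↦7, 7↦6, 8↦5, 9↦4, 10↦3]  zeros at y ∈ {2}
Collecting zeros: affine points = {(1, 7), (2, 3), (3, 9), (4, 1), (5, 5), (6, 4), (7, 8), (8, 0), (9, 6), (10, 2)}.
Total count |C(F_11)_aff| = 10.


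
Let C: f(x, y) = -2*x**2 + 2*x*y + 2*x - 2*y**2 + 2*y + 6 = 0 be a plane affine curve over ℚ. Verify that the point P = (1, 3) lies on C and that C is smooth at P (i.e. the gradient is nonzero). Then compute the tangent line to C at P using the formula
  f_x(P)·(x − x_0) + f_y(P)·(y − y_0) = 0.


Tangent line at P: 4*x - 8*y + 20 = 0.

Step 1: f(1, 3) = 0, so P lies on C.
Step 2: partial derivatives
  f_x(x, y) = -4*x + 2*y + 2, f_y(x, y) = 2*x - 4*y + 2.
  f_x(P) = 4, f_y(P) = -8 (gradient nonzero, so P is smooth).
Step 3: tangent line at P: 4·(x − 1) + -8·(y − 3) = 0.
Expanding: 4*x - 8*y + 20 = 0.


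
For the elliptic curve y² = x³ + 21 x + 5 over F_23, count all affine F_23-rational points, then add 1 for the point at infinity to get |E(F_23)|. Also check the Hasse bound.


Affine points = {(1, 2), (1, 21), (2, 3), (2, 20), (3, 7), (3, 16), (6, 5), (6, 18), (7, 9), (7, 14), (8, 8), (8, 15), (9, 7), (9, 16), (11, 7), (11, 16), (17, 10), (17, 13), (19, 8), (19, 15), (21, 1), (21, 22), (22, 11), (22, 12)}; affine count = 24; |E(F_23)| = 25.

Discriminant check: Δ ∝ 4a³ + 27b² = 4·21³ + 27·5² = 4·9261 + 27·25 ≡ 22 (mod 23). Nonzero ⇒ E is nonsingular.
For each x ∈ F_23, compute rhs = x³ + 21·x + 5 mod 23, then count y ∈ F_23 with y² ≡ rhs.
  x = 0: rhs = 5, matching y values: none (0 points).
  x = 1: rhs = 4, matching y values: 2, 21 (2 points).
  x = 2: rhs = 9, matching y values: 3, 20 (2 points).
  x = 3: rhs = 3, matching y values: 7, 16 (2 points).
  x = 4: rhs = 15, matching y values: none (0 points).
  x = 5: rhs = 5, matching y values: none (0 points).
  x = 6: rhs = 2, matching y values: 5, 18 (2 points).
  x = 7: rhs = 12, matching y values: 9, 14 (2 points).
  x = 8: rhs = 18, matching y values: 8, 15 (2 points).
  x = 9: rhs = 3, matching y values: 7, 16 (2 points).
  x = 10: rhs = 19, matching y values: none (0 points).
  x = 11: rhs = 3, matching y values: 7, 16 (2 points).
  x = 12: rhs = 7, matching y values: none (0 points).
  x = 13: rhs = 14, matching y values: none (0 points).
  x = 14: rhs = 7, matching y values: none (0 points).
  x = 15: rhs = 15, matching y values: none (0 points).
  x = 16: rhs = 21, matching y values: none (0 points).
  x = 17: rhs = 8, matching y values: 10, 13 (2 points).
  x = 18: rhs = 5, matching y values: none (0 points).
  x = 19: rhs = 18, matching y values: 8, 15 (2 points).
  x = 20: rhs = 7, matching y values: none (0 points).
  x = 21: rhs = 1, matching y values: 1, 22 (2 points).
  x = 22: rhs = 6, matching y values: 11, 12 (2 points).
Total affine count: 24.
Full point count |E(F_23)| = 24 + 1 = 25.
Hasse bound: |25 − (23+1)| = |1| = 1 ≤ 2√23 ≈ 9.5917 ✓.


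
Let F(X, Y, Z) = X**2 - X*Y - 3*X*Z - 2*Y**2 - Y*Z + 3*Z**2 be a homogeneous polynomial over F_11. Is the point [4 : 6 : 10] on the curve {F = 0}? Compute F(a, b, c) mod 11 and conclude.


F(4,6,10) ≡ 7 (mod 11); P is NOT on the curve.

Evaluate F(4, 6, 10) term-by-term (mod 11).
  X**2 ↦ 1·16·1·1 = 16
  -X*Y ↦ -1·4·6·1 = -24
  -3*X*Z ↦ -3·4·1·10 = -120
  -2*Y**2 ↦ -2·1·36·1 = -72
  -Y*Z ↦ -1·1·6·10 = -60
  3*Z**2 ↦ 3·1·1·100 = 300
Sum: F(4, 6, 10) = (16) + (-24) + (-120) + (-72) + (-60) + (300) = 40.
Reducing mod 11: 40 ≡ 7 (mod 11).
Since F(a, b, c) ≡ 7 ≠ 0 (mod 11), P does NOT lie on the curve.


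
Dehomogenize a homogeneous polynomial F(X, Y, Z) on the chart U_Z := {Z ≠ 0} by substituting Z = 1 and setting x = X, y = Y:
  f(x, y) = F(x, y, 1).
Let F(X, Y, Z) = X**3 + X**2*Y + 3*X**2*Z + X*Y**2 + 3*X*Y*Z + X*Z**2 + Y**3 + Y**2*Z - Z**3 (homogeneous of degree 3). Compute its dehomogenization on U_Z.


f(x, y) = x**3 + x**2*y + 3*x**2 + x*y**2 + 3*x*y + x + y**3 + y**2 - 1

On U_Z we set Z = 1. Each monomial c·X^i·Y^j·Z^k in F becomes c·x^i·y^j·1^k = c·x^i·y^j.
Substituting Z = 1: F(X, Y, 1) = x**3 + x**2*y + 3*x**2 + x*y**2 + 3*x*y + x + y**3 + y**2 - 1.
Note: deg(f) ≤ deg(F) = 3; strict inequality happens when F is divisible by Z (lost terms).


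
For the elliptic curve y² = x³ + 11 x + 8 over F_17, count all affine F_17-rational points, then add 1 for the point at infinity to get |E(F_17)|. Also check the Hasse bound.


Affine points = {(0, 5), (0, 12), (2, 2), (2, 15), (3, 0), (5, 1), (5, 16), (6, 1), (6, 16), (8, 8), (8, 9), (10, 8), (10, 9), (11, 7), (11, 10), (12, 7), (12, 10), (13, 6), (13, 11), (14, 4), (14, 13), (16, 8), (16, 9)}; affine count = 23; |E(F_17)| = 24.

Discriminant check: Δ ∝ 4a³ + 27b² = 4·11³ + 27·8² = 4·1331 + 27·64 ≡ 14 (mod 17). Nonzero ⇒ E is nonsingular.
For each x ∈ F_17, compute rhs = x³ + 11·x + 8 mod 17, then count y ∈ F_17 with y² ≡ rhs.
  x = 0: rhs = 8, matching y values: 5, 12 (2 points).
  x = 1: rhs = 3, matching y values: none (0 points).
  x = 2: rhs = 4, matching y values: 2, 15 (2 points).
  x = 3: rhs = 0, matching y values: 0 (1 points).
  x = 4: rhs = 14, matching y values: none (0 points).
  x = 5: rhs = 1, matching y values: 1, 16 (2 points).
  x = 6: rhs = 1, matching y values: 1, 16 (2 points).
  x = 7: rhs = 3, matching y values: none (0 points).
  x = 8: rhs = 13, matching y values: 8, 9 (2 points).
  x = 9: rhs = 3, matching y values: none (0 points).
  x = 10: rhs = 13, matching y values: 8, 9 (2 points).
  x = 11: rhs = 15, matching y values: 7, 10 (2 points).
  x = 12: rhs = 15, matching y values: 7, 10 (2 points).
  x = 13: rhs = 2, matching y values: 6, 11 (2 points).
  x = 14: rhs = 16, matching y values: 4, 13 (2 points).
  x = 15: rhs = 12, matching y values: none (0 points).
  x = 16: rhs = 13, matching y values: 8, 9 (2 points).
Total affine count: 23.
Full point count |E(F_17)| = 23 + 1 = 24.
Hasse bound: |24 − (17+1)| = |6| = 6 ≤ 2√17 ≈ 8.2462 ✓.


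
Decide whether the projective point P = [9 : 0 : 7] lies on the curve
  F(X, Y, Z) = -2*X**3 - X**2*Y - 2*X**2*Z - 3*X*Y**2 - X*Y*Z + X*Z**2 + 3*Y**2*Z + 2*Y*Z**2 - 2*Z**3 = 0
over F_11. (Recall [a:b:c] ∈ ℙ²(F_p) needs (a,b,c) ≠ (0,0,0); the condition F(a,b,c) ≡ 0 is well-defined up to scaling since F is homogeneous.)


F(9,0,7) ≡ 1 (mod 11); P is NOT on the curve.

Evaluate F(9, 0, 7) term-by-term (mod 11).
  -2*X**3 ↦ -2·729·1·1 = -1458
  -X**2*Y ↦ -1·81·0·1 = 0
  -2*X**2*Z ↦ -2·81·1·7 = -1134
  -3*X*Y**2 ↦ -3·9·0·1 = 0
  -X*Y*Z ↦ -1·9·0·7 = 0
  X*Z**2 ↦ 1·9·1·49 = 441
  3*Y**2*Z ↦ 3·1·0·7 = 0
  2*Y*Z**2 ↦ 2·1·0·49 = 0
  -2*Z**3 ↦ -2·1·1·343 = -686
Sum: F(9, 0, 7) = (-1458) + (0) + (-1134) + (0) + (0) + (441) + (0) + (0) + (-686) = -2837.
Reducing mod 11: -2837 ≡ 1 (mod 11).
Since F(a, b, c) ≡ 1 ≠ 0 (mod 11), P does NOT lie on the curve.


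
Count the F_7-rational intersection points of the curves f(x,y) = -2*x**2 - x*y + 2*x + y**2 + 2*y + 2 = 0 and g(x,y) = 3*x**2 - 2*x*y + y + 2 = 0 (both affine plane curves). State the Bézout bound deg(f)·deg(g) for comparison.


Common zeros: ∅; count = 0; Bézout bound = 4.

deg(f) = 2, deg(g) = 2, so Bézout bound = 4.
Scan x ∈ F_7. For each x, list the y ∈ F_7 with f(x, y) ≡ 0 and those with g(x, y) ≡ 0 (mod 7); the common zeros in that column are the intersection.
  x = 0: f ≡ 0 at y ∈ ∅; g ≡ 0 at y ∈ {5}; common: ∅.
  x = 1: f ≡ 0 at y ∈ {3}; g ≡ 0 at y ∈ {5}; common: ∅.
  x = 2: f ≡ 0 at y ∈ {3, 4}; g ≡ 0 at y ∈ {0}; common: ∅.
  x = 3: f ≡ 0 at y ∈ ∅; g ≡ 0 at y ∈ {3}; common: ∅.
  x = 4: f ≡ 0 at y ∈ {4, 5}; g ≡ 0 at y ∈ ∅; common: ∅.
  x = 5: f ≡ 0 at y ∈ {5}; g ≡ 0 at y ∈ {0}; common: ∅.
  x = 6: f ≡ 0 at y ∈ ∅; g ≡ 0 at y ∈ {3}; common: ∅.
Collecting: common zeros = ∅, so the count is 0.
Comparison with the Bézout bound: 0 ≤ 4 = deg(f)·deg(g), as expected for curves with no common component (the affine F_7-count falls short of the bound because intersections may lie at infinity, over extension fields, or carry multiplicity).


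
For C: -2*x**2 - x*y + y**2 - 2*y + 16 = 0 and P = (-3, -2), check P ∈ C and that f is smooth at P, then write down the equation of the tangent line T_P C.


Tangent line at P: 14*x - 3*y + 36 = 0.

Step 1: f(-3, -2) = 0, so P lies on C.
Step 2: partial derivatives
  f_x(x, y) = -4*x - y, f_y(x, y) = -x + 2*y - 2.
  f_x(P) = 14, f_y(P) = -3 (gradient nonzero, so P is smooth).
Step 3: tangent line at P: 14·(x − -3) + -3·(y − -2) = 0.
Expanding: 14*x - 3*y + 36 = 0.


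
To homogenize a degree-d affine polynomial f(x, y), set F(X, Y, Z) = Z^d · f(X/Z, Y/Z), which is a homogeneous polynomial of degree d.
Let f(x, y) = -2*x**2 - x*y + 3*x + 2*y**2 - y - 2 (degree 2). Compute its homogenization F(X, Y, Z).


F(X, Y, Z) = -2*X**2 - X*Y + 3*X*Z + 2*Y**2 - Y*Z - 2*Z**2

deg(f) = 2.
Substitute x = X/Z, y = Y/Z into f, then multiply by Z^2.
  monomial -2·x^2·y^0 ↦ -2·X^2·Y^0·Z^0.
  monomial -1·x^1·y^1 ↦ -1·X^1·Y^1·Z^0.
  monomial 3·x^1·y^0 ↦ 3·X^1·Y^0·Z^1.
  monomial 2·x^0·y^2 ↦ 2·X^0·Y^2·Z^0.
  monomial -1·x^0·y^1 ↦ -1·X^0·Y^1·Z^1.
  monomial -2·x^0·y^0 ↦ -2·X^0·Y^0·Z^2.
Collecting: F(X, Y, Z) = -2*X**2 - X*Y + 3*X*Z + 2*Y**2 - Y*Z - 2*Z**2.
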